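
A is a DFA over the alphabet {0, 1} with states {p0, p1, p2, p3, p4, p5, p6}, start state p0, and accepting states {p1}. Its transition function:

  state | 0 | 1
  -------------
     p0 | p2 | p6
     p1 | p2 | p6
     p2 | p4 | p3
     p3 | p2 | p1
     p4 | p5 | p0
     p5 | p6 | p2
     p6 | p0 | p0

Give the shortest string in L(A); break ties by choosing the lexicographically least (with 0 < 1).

A breadth-first search from p0 reaches an accepting state first via the path p0 → p2 → p3 → p1 on input 011.
No string of length < 3 is accepted (BFS exhausts all shorter strings without reaching an accepting state), and 011 is the lexicographically least accepting string of length 3.

011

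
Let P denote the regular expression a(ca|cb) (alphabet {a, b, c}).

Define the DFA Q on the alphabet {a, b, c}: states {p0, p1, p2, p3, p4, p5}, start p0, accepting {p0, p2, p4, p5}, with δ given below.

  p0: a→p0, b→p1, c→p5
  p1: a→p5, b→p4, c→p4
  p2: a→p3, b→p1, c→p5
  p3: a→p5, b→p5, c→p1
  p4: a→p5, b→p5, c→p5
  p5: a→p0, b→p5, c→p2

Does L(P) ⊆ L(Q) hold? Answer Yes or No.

Yes

Converting the expression P to a DFA (subset construction, then merging equivalent states) gives the minimal DFA with states {r0, r1, r2, r3, r4}, start state r0, accepting states {r4} and transitions r0: a→r1, b→r2, c→r2; r1: a→r2, b→r2, c→r3; r2: a→r2, b→r2, c→r2; r3: a→r4, b→r4, c→r2; r4: a→r2, b→r2, c→r2.
Exploring the product automaton P × Q from the start pair (r0, p0), following both machines on each input symbol, reaches 11 state pairs: (r0, p0), (r1, p0), (r2, p1), (r2, p5), (r2, p0), (r3, p5), (r2, p4), (r2, p2), (r4, p0), (r4, p5), (r2, p3).
P accepts in {r4} and Q accepts in {p0, p2, p4, p5}. The reachable pairs whose P-component is accepting are (r4, p0), (r4, p5); in each of them the Q-component is accepting too, so the product for L(P) \ L(Q) (P-component accepting, Q-component rejecting) has no reachable accepting pair and the difference is empty.
Hence every string in L(P) is also in L(Q).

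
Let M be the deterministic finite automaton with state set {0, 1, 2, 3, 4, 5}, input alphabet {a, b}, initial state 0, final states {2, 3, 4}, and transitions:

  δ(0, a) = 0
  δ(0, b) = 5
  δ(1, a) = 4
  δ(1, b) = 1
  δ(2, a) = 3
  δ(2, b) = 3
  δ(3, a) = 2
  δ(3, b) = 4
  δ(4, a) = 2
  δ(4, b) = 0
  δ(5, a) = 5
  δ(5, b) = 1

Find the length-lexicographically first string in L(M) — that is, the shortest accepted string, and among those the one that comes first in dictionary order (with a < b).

bba

A breadth-first search from 0 reaches an accepting state first via the path 0 → 5 → 1 → 4 on input bba.
No string of length < 3 is accepted (BFS exhausts all shorter strings without reaching an accepting state), and bba is the lexicographically least accepting string of length 3.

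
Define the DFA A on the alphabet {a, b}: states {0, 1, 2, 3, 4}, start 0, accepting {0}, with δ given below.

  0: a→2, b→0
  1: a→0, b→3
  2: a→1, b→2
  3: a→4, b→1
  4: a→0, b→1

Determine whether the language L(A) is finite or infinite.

infinite

State 0 is reachable from the start and can reach an accepting state, and it lies on the cycle 0 → 0.
Traversing that cycle any number of times yields accepted strings of unbounded length, so the language is infinite.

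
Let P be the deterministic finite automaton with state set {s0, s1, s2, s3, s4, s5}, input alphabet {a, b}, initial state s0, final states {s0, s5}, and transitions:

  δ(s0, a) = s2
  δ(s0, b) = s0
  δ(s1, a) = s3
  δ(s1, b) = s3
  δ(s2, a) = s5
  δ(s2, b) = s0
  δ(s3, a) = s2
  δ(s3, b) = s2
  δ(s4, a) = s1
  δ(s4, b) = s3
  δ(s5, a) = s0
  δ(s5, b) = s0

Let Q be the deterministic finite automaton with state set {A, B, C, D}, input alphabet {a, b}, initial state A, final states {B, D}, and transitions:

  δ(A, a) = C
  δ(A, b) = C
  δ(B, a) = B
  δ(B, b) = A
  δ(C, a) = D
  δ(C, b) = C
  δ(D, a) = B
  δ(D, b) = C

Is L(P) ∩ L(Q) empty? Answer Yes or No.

No

The string aa is accepted by both P and Q.
Hence L(P) ∩ L(Q) ≠ ∅.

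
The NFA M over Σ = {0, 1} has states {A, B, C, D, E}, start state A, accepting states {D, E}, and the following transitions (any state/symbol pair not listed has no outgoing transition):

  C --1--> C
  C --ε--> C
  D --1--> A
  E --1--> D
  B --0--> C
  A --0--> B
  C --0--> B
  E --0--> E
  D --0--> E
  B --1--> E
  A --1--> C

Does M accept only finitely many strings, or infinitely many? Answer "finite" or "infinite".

State B is reachable from the start and can reach an accepting state, and it lies on the cycle B → C → B.
Traversing that cycle any number of times yields accepted strings of unbounded length, so the language is infinite.

infinite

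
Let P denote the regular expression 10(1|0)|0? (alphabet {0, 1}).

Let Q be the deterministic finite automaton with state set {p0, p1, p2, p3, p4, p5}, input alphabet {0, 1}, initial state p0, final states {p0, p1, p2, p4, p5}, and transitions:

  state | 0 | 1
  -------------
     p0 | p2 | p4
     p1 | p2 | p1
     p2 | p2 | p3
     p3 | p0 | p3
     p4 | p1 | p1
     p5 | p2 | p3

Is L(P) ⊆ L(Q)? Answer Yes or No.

Yes

Converting the expression P to a DFA (subset construction, then merging equivalent states) gives the minimal DFA with states {r0, r1, r2, r3, r4}, start state r0, accepting states {r0, r1} and transitions r0: 0→r1, 1→r2; r1: 0→r3, 1→r3; r2: 0→r4, 1→r3; r3: 0→r3, 1→r3; r4: 0→r1, 1→r1.
Exploring the product automaton P × Q from the start pair (r0, p0), following both machines on each input symbol, reaches 10 state pairs: (r0, p0), (r1, p2), (r2, p4), (r3, p2), (r3, p3), (r4, p1), (r3, p1), (r3, p0), (r1, p1), (r3, p4).
P accepts in {r0, r1} and Q accepts in {p0, p1, p2, p4, p5}. The reachable pairs whose P-component is accepting are (r0, p0), (r1, p2), (r1, p1); in each of them the Q-component is accepting too, so the product for L(P) \ L(Q) (P-component accepting, Q-component rejecting) has no reachable accepting pair and the difference is empty.
Hence every string in L(P) is also in L(Q).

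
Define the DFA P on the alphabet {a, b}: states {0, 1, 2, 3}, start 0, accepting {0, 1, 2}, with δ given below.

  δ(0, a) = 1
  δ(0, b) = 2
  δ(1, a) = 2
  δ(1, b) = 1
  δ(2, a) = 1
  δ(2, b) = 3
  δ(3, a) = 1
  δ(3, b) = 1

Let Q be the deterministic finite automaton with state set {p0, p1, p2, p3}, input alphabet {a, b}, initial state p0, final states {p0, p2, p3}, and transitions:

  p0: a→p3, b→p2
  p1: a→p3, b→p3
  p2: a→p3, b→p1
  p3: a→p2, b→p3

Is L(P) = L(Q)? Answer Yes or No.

Exploring the product automaton P × Q from the start pair (0, p0), following both machines on each input symbol, reaches 4 state pairs: (0, p0), (1, p3), (2, p2), (3, p1).
P accepts in {0, 1, 2} and Q accepts in {p0, p2, p3}. In every reachable pair the two components are either both accepting — (0, p0), (1, p3), (2, p2) — or both non-accepting, so no string is accepted by exactly one of the machines: L(P) \ L(Q) and L(Q) \ L(P) are both empty.
Hence every string is accepted by P iff it is accepted by Q, and the two languages coincide.

Yes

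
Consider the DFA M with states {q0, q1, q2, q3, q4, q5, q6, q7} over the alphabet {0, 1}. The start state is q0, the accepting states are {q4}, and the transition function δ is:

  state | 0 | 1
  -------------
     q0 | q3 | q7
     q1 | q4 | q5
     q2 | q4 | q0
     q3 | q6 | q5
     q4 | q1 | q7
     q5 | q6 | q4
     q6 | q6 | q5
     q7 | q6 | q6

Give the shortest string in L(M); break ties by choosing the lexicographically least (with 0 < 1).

011

A breadth-first search from q0 reaches an accepting state first via the path q0 → q3 → q5 → q4 on input 011.
No string of length < 3 is accepted (BFS exhausts all shorter strings without reaching an accepting state), and 011 is the lexicographically least accepting string of length 3.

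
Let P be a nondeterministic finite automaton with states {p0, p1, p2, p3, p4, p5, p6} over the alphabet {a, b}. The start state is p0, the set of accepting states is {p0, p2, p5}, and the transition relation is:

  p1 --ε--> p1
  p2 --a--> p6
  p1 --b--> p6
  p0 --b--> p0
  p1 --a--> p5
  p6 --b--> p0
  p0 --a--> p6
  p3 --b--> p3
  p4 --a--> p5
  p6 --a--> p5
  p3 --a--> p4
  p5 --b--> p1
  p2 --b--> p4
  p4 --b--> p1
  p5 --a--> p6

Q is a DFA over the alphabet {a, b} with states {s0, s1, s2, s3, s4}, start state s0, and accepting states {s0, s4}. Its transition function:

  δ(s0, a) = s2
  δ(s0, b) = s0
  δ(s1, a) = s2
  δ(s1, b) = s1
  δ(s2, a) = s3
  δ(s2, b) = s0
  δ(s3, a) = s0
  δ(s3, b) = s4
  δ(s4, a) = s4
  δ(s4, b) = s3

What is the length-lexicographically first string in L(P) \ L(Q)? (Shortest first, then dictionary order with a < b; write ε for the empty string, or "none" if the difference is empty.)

The string aa is accepted by P but not by Q.
No shorter string lies in the difference, and aa is the lexicographically first length-2 string in L(P) \ L(Q).

aa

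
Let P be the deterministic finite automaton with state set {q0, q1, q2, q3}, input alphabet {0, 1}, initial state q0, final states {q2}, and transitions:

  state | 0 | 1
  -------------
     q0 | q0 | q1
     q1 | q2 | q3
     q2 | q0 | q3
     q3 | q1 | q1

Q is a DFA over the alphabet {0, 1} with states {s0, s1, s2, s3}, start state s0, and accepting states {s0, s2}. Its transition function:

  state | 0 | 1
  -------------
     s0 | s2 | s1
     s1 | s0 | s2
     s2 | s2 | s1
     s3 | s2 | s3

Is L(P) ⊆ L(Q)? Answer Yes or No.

Yes

Exploring the product automaton P × Q from the start pair (q0, s0), following both machines on each input symbol, reaches 9 state pairs: (q0, s0), (q0, s2), (q1, s1), (q2, s0), (q3, s2), (q3, s1), (q1, s2), (q1, s0), (q2, s2).
P accepts in {q2} and Q accepts in {s0, s2}. The reachable pairs whose P-component is accepting are (q2, s0), (q2, s2); in each of them the Q-component is accepting too, so the product for L(P) \ L(Q) (P-component accepting, Q-component rejecting) has no reachable accepting pair and the difference is empty.
Hence every string in L(P) is also in L(Q).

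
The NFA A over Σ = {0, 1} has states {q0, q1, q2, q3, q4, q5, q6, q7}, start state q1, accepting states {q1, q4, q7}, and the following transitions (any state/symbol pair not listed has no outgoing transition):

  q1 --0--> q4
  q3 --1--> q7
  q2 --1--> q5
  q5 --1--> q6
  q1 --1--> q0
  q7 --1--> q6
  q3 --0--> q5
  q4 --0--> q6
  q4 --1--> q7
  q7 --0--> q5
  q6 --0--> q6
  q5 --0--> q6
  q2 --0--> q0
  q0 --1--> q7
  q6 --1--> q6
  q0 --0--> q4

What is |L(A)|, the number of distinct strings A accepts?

6

The useful subgraph on states {q0, q1, q4, q7} is acyclic, so L(A) is finite; the longest accepting path visits 4 useful states, giving maximum string length 3.
Counting accepting paths from q1 by length: 1 of length 0, 1 of length 1, 3 of length 2, 1 of length 3. Total 6.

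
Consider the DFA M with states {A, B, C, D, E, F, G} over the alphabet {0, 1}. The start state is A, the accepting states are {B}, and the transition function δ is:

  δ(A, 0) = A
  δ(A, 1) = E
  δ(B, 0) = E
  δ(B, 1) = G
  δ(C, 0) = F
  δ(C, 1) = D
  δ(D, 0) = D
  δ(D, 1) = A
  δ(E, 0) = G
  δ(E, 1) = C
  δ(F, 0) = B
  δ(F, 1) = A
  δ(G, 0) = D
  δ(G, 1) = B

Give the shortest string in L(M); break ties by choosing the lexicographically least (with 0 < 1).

A breadth-first search from A reaches an accepting state first via the path A → E → G → B on input 101.
No string of length < 3 is accepted (BFS exhausts all shorter strings without reaching an accepting state), and 101 is the lexicographically least accepting string of length 3.

101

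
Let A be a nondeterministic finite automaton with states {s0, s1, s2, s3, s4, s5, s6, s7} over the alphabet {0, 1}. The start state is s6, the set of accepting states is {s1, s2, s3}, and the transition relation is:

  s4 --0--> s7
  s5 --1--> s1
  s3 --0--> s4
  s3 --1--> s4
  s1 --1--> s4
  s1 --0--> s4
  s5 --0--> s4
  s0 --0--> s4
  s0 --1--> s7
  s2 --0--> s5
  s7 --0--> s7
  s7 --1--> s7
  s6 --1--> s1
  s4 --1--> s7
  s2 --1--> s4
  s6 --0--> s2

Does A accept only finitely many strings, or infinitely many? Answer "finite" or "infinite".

finite

The useful states (reachable from s6 and able to reach an accepting state) are {s1, s2, s5, s6}.
Restricted to these states the transition graph has no cycle, so every accepting path has bounded length and L is finite.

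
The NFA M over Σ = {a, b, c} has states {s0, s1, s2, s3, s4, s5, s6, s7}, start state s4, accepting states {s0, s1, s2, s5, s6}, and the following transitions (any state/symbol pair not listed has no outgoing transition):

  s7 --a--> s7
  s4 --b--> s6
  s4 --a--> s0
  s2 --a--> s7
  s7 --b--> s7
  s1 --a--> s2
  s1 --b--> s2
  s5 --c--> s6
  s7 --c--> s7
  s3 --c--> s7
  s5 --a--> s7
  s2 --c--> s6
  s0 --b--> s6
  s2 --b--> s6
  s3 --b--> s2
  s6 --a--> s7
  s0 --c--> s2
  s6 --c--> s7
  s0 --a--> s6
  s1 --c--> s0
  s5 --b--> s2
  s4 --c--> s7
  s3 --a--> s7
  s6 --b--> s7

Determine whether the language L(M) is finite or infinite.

The useful states (reachable from s4 and able to reach an accepting state) are {s0, s2, s4, s6}.
Restricted to these states the transition graph has no cycle, so every accepting path has bounded length and L is finite.

finite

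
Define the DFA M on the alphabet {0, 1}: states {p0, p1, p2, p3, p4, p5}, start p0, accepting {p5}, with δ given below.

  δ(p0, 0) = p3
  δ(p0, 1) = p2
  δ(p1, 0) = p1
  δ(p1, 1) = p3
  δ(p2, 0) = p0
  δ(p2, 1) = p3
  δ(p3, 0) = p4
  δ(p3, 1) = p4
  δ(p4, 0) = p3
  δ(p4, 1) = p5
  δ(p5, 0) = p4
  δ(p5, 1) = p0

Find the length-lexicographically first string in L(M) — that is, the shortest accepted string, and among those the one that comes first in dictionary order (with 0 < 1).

001

A breadth-first search from p0 reaches an accepting state first via the path p0 → p3 → p4 → p5 on input 001.
No string of length < 3 is accepted (BFS exhausts all shorter strings without reaching an accepting state), and 001 is the lexicographically least accepting string of length 3.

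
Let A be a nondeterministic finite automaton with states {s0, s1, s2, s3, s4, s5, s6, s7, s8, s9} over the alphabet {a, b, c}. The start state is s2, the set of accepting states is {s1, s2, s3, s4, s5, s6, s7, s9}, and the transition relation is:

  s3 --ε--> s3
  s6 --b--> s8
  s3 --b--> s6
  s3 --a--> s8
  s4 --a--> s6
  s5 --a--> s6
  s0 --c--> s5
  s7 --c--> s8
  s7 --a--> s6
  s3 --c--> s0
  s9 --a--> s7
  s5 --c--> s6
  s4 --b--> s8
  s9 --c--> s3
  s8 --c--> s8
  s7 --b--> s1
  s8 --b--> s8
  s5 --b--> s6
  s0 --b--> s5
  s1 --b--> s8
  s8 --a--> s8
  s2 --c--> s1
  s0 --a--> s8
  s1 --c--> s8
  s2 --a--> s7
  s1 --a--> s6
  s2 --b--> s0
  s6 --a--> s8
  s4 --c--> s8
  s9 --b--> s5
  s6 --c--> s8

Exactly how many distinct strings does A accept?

The useful subgraph on states {s0, s1, s2, s5, s6, s7} is acyclic, so L(A) is finite; the longest accepting path visits 4 useful states, giving maximum string length 3.
Counting accepting paths from s2 by length: 1 of length 0, 2 of length 1, 5 of length 2, 7 of length 3. Total 15.

15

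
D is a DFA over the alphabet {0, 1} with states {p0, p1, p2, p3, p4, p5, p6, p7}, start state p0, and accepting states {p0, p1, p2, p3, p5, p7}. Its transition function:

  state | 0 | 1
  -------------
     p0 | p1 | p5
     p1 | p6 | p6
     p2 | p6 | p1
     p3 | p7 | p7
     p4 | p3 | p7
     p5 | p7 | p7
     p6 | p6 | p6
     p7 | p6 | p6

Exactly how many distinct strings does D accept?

5

The useful subgraph on states {p0, p1, p5, p7} is acyclic, so L(D) is finite; the longest accepting path visits 3 useful states, giving maximum string length 2.
Counting accepting paths from p0 by length: 1 of length 0, 2 of length 1, 2 of length 2. Total 5.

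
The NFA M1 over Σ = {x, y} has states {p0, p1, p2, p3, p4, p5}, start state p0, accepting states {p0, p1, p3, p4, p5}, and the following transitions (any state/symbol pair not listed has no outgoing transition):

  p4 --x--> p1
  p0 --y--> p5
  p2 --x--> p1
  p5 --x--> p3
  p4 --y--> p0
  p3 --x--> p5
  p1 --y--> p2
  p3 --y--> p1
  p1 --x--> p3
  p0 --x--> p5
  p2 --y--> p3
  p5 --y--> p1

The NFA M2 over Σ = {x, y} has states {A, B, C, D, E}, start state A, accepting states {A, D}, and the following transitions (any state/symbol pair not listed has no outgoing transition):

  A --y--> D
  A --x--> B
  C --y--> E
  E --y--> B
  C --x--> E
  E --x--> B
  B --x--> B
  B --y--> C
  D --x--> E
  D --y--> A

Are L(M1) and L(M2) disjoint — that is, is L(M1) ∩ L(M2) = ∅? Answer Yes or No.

No

The empty string ε is accepted by both M1 and M2.
Hence L(M1) ∩ L(M2) ≠ ∅.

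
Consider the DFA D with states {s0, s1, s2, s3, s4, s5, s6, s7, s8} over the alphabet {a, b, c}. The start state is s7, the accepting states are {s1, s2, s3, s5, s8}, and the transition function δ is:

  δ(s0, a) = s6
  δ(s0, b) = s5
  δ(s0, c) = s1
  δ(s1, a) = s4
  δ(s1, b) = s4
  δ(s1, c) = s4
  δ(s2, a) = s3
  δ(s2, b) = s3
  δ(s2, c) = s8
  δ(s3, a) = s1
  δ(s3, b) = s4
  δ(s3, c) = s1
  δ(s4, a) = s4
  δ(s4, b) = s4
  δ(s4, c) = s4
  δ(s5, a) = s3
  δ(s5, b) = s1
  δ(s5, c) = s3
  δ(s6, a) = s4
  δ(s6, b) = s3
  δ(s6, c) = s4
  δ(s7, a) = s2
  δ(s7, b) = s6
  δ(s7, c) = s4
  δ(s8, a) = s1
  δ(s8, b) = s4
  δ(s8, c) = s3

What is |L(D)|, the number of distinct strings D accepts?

15

The useful subgraph on states {s1, s2, s3, s6, s7, s8} is acyclic, so L(D) is finite; the longest accepting path visits 5 useful states, giving maximum string length 4.
Counting accepting paths from s7 by length: 1 of length 1, 4 of length 2, 8 of length 3, 2 of length 4. Total 15.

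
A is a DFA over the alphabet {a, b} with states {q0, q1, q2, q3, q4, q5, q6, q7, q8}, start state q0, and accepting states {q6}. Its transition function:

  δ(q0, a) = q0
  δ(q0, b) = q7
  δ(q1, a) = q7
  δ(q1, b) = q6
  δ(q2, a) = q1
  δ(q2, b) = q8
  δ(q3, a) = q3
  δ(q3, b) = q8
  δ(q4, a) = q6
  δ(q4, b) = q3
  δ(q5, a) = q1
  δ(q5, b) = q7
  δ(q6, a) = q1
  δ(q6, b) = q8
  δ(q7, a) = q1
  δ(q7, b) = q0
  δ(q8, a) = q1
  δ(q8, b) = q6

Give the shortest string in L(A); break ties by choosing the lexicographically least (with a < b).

A breadth-first search from q0 reaches an accepting state first via the path q0 → q7 → q1 → q6 on input bab.
No string of length < 3 is accepted (BFS exhausts all shorter strings without reaching an accepting state), and bab is the lexicographically least accepting string of length 3.

bab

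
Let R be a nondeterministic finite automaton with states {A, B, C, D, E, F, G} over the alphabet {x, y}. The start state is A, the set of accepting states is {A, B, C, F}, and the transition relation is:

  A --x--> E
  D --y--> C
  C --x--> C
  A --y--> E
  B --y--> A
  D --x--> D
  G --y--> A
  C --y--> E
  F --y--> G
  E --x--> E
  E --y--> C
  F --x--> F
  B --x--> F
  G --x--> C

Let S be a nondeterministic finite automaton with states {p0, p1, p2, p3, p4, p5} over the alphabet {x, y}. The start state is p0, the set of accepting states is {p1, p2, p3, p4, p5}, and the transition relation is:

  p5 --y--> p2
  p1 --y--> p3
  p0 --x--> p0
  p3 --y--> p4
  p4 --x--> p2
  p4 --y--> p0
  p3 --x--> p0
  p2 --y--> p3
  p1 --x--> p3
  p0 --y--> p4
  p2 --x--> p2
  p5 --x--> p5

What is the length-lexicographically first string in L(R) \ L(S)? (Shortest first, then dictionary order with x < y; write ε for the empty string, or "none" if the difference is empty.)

The empty string ε is accepted by R but not by S.
Since ε is the unique shortest string, it is the required witness.

ε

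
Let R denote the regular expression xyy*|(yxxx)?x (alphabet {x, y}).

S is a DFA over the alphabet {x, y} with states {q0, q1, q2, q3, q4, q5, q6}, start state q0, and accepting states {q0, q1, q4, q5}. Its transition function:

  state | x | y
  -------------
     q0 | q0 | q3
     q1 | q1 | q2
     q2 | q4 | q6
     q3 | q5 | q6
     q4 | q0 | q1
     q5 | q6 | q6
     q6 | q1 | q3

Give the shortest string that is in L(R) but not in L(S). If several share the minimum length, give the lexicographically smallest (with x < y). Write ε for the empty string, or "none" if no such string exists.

The string xy is accepted by R but not by S.
No shorter string lies in the difference, and xy is the lexicographically first length-2 string in L(R) \ L(S).

xy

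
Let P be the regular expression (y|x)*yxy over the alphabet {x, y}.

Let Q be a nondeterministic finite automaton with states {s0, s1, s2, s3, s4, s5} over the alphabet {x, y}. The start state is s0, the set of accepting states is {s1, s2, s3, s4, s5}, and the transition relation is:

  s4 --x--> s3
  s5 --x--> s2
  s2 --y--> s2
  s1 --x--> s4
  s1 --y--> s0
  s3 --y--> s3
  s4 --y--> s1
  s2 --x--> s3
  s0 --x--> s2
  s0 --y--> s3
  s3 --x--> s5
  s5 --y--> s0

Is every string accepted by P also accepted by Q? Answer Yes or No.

The string yxy is in L(P) but not in L(Q).
So L(P) ⊄ L(Q).

No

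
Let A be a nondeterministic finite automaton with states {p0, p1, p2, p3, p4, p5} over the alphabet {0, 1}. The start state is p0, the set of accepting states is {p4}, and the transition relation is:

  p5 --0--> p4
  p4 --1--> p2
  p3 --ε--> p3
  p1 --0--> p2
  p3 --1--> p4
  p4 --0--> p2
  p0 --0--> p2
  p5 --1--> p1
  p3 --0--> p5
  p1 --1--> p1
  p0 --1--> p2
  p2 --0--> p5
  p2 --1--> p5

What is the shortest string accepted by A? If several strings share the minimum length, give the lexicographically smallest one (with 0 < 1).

000

A breadth-first search from p0 reaches an accepting state first via the path p0 → p2 → p5 → p4 on input 000.
No string of length < 3 is accepted (BFS exhausts all shorter strings without reaching an accepting state), and 000 is the lexicographically least accepting string of length 3.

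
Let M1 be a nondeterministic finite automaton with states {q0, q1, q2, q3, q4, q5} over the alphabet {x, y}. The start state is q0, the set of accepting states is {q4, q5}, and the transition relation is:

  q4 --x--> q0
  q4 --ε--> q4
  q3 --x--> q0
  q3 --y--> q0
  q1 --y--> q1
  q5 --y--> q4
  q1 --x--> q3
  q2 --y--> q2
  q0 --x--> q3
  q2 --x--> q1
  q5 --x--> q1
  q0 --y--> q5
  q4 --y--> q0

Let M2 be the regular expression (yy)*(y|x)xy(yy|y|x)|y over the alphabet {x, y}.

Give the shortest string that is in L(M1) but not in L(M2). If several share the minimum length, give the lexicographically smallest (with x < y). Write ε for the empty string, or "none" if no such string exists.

yy

The string yy is accepted by M1 but not by M2.
No shorter string lies in the difference, and yy is the lexicographically first length-2 string in L(M1) \ L(M2).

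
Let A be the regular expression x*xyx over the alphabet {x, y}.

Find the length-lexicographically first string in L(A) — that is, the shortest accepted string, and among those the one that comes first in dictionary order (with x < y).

By inspection of the expression, no string of length less than 3 matches, and xyx is the lexicographically first match of length 3.

xyx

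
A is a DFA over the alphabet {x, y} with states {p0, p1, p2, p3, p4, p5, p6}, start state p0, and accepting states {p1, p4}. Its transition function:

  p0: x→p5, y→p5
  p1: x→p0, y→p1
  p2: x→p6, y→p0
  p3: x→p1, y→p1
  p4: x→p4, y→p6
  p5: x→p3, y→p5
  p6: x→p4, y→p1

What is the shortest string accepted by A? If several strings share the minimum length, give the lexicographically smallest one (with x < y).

A breadth-first search from p0 reaches an accepting state first via the path p0 → p5 → p3 → p1 on input xxx.
No string of length < 3 is accepted (BFS exhausts all shorter strings without reaching an accepting state), and xxx is the lexicographically least accepting string of length 3.

xxx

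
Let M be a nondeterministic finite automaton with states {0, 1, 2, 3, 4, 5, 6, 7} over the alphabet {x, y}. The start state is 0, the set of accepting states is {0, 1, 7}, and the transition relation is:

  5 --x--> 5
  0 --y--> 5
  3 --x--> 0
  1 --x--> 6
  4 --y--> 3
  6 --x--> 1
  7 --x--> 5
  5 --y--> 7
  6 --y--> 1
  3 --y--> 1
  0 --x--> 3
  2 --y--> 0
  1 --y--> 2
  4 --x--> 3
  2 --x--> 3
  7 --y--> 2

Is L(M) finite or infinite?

infinite

State 0 is reachable from the start and can reach an accepting state, and it lies on the cycle 0 → 3 → 0.
Traversing that cycle any number of times yields accepted strings of unbounded length, so the language is infinite.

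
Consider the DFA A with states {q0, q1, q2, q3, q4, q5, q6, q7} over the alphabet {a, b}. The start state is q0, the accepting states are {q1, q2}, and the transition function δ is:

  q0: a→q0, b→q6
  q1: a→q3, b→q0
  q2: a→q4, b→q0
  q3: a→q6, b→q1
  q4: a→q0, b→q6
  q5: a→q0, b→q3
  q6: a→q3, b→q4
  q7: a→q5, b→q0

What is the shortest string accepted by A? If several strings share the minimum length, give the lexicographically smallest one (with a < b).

bab

A breadth-first search from q0 reaches an accepting state first via the path q0 → q6 → q3 → q1 on input bab.
No string of length < 3 is accepted (BFS exhausts all shorter strings without reaching an accepting state), and bab is the lexicographically least accepting string of length 3.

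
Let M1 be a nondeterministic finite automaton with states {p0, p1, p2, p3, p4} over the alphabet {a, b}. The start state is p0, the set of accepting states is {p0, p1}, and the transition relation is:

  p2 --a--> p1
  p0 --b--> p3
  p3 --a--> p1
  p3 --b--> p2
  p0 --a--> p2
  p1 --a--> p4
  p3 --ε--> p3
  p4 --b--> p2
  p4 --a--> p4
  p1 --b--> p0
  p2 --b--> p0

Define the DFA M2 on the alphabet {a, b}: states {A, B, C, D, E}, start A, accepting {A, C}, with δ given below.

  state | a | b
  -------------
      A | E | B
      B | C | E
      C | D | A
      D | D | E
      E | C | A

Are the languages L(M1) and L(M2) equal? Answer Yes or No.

Yes

Exploring the product automaton M1 × M2 from the start pair (p0, A), following both machines on each input symbol, reaches 5 state pairs: (p0, A), (p2, E), (p3, B), (p1, C), (p4, D).
M1 accepts in {p0, p1} and M2 accepts in {A, C}. In every reachable pair the two components are either both accepting — (p0, A), (p1, C) — or both non-accepting, so no string is accepted by exactly one of the machines: L(M1) \ L(M2) and L(M2) \ L(M1) are both empty.
Hence every string is accepted by M1 iff it is accepted by M2, and the two languages coincide.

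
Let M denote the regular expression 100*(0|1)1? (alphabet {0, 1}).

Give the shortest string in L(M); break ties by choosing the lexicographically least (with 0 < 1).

By inspection of the expression, no string of length less than 3 matches, and 100 is the lexicographically first match of length 3.

100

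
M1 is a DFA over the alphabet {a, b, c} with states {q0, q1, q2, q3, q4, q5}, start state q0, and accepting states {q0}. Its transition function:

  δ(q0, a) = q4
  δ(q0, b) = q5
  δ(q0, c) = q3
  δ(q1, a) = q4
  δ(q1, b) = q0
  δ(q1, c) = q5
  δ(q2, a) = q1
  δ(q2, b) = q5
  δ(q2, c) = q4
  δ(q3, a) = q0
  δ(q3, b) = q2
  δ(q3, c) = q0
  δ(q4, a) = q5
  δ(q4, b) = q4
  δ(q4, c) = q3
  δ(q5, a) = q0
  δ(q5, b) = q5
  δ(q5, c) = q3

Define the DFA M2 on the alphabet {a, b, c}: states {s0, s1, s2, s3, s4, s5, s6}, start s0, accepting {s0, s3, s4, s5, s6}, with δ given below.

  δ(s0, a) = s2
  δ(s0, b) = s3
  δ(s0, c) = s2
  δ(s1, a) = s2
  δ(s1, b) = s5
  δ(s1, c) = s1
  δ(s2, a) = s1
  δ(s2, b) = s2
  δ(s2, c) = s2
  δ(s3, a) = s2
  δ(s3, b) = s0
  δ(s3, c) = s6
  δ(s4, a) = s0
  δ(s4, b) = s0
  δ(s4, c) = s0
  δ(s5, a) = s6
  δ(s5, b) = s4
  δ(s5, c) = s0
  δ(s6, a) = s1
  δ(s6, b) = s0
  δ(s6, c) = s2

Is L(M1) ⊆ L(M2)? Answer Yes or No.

No

The string ba is in L(M1) but not in L(M2).
So L(M1) ⊄ L(M2).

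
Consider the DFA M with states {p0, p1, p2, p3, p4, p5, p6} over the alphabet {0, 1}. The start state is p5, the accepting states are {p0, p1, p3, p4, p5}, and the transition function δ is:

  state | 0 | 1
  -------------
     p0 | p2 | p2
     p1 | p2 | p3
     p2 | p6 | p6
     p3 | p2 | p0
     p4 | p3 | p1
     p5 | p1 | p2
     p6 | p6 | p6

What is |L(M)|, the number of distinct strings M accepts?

The useful subgraph on states {p0, p1, p3, p5} is acyclic, so L(M) is finite; the longest accepting path visits 4 useful states, giving maximum string length 3.
Counting accepting paths from p5 by length: 1 of length 0, 1 of length 1, 1 of length 2, 1 of length 3. Total 4.

4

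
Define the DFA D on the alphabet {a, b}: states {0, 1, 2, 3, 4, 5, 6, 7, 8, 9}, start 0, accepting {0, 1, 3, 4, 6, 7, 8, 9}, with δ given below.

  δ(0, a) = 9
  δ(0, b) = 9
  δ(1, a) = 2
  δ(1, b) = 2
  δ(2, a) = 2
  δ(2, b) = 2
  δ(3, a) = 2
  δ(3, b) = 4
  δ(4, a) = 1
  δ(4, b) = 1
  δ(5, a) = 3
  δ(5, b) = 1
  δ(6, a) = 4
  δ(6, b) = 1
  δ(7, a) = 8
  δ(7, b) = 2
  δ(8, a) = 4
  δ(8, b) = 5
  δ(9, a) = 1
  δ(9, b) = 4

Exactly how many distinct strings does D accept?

11

The useful subgraph on states {0, 1, 4, 9} is acyclic, so L(D) is finite; the longest accepting path visits 4 useful states, giving maximum string length 3.
Counting accepting paths from 0 by length: 1 of length 0, 2 of length 1, 4 of length 2, 4 of length 3. Total 11.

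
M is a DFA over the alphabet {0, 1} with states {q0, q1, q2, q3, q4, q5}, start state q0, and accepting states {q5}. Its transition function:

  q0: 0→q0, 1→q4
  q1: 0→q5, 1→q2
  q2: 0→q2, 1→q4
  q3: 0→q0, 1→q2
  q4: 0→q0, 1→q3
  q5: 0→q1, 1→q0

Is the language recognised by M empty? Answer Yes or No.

The states reachable from the start state are {q0, q2, q3, q4}.
None of the accepting states {q5} is reachable, so no string is accepted and L(M) = ∅.

Yes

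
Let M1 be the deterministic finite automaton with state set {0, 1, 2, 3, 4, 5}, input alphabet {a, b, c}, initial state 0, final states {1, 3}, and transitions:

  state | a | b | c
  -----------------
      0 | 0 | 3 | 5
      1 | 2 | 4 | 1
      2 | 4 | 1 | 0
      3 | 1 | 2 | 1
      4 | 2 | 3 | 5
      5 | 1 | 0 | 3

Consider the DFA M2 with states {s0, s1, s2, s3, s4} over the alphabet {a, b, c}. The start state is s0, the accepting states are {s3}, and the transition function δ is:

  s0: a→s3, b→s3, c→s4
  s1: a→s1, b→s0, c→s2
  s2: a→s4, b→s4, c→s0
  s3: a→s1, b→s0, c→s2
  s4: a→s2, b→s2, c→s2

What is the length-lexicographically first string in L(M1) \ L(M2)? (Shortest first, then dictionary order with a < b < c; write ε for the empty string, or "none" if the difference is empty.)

ab

The string ab is accepted by M1 but not by M2.
No shorter string lies in the difference, and ab is the lexicographically first length-2 string in L(M1) \ L(M2).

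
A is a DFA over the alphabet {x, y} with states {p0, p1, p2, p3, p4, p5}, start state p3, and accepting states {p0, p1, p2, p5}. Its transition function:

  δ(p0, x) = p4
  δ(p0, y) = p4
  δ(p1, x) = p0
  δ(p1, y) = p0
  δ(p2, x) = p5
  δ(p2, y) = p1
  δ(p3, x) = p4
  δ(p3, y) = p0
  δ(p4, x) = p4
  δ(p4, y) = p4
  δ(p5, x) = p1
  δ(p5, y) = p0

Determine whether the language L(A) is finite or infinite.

finite

The useful states (reachable from p3 and able to reach an accepting state) are {p0, p3}.
Restricted to these states the transition graph has no cycle, so every accepting path has bounded length and L is finite.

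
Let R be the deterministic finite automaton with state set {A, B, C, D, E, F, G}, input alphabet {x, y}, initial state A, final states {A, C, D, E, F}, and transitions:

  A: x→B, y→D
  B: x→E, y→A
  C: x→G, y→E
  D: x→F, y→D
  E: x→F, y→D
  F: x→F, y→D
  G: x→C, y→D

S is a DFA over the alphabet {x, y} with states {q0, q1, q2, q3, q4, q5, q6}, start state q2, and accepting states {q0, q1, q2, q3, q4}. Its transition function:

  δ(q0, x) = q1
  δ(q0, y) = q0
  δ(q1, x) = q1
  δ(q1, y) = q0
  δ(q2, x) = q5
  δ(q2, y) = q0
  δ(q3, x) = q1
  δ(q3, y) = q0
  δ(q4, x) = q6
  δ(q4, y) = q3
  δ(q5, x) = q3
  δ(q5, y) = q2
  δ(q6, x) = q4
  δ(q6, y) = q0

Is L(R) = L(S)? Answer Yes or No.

Exploring the product automaton R × S from the start pair (A, q2), following both machines on each input symbol, reaches 5 state pairs: (A, q2), (B, q5), (D, q0), (E, q3), (F, q1).
R accepts in {A, C, D, E, F} and S accepts in {q0, q1, q2, q3, q4}. In every reachable pair the two components are either both accepting — (A, q2), (D, q0), (E, q3), (F, q1) — or both non-accepting, so no string is accepted by exactly one of the machines: L(R) \ L(S) and L(S) \ L(R) are both empty.
Hence every string is accepted by R iff it is accepted by S, and the two languages coincide.

Yes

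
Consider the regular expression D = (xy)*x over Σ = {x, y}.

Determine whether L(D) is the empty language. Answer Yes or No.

The string x matches the expression, so it belongs to L(D).
Since L(D) contains at least one string, it is not empty.

No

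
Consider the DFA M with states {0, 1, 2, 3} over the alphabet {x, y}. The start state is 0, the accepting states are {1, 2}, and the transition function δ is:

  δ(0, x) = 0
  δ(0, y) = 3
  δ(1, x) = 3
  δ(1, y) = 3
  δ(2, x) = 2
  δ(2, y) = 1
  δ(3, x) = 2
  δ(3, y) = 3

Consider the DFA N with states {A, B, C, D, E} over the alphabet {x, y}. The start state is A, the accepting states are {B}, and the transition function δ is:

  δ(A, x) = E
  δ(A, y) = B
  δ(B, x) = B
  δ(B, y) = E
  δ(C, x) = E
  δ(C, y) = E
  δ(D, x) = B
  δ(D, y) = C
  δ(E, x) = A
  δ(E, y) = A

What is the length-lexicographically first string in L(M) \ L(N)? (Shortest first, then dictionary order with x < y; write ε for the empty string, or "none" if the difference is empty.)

xyx

The string xyx is accepted by M but not by N.
No shorter string lies in the difference, and xyx is the lexicographically first length-3 string in L(M) \ L(N).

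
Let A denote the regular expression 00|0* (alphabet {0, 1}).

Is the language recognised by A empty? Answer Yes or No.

The empty string ε matches the expression, so it belongs to L(A).
Since L(A) contains at least one string, it is not empty.

No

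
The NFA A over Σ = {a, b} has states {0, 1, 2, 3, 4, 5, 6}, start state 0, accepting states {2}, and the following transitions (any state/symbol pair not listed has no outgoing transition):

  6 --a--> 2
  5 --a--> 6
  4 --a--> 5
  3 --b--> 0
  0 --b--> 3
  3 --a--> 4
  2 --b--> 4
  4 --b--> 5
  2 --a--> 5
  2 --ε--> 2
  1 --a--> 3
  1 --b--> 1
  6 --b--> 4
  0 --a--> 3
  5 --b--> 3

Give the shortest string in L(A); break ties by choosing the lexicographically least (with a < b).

A breadth-first search from 0 reaches an accepting state first via the path 0 → 3 → 4 → 5 → 6 → 2 on input aaaaa.
No string of length < 5 is accepted (BFS exhausts all shorter strings without reaching an accepting state), and aaaaa is the lexicographically least accepting string of length 5.

aaaaa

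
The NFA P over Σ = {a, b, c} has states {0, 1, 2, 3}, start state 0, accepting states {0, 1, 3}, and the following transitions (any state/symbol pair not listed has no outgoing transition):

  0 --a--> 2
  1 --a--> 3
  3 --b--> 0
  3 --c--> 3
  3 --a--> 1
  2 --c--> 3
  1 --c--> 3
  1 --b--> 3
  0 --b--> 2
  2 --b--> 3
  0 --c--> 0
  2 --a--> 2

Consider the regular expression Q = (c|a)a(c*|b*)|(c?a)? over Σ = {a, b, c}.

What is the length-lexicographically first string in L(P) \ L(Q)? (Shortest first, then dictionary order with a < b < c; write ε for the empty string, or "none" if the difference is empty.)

The string c is accepted by P but not by Q.
No shorter string lies in the difference, and c is the lexicographically first length-1 string in L(P) \ L(Q).

c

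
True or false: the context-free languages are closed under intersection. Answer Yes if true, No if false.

No

{aⁿbⁿcᵐ : m,n≥0} and {aᵐbⁿcⁿ : m,n≥0} are both context-free, but their intersection {aⁿbⁿcⁿ : n≥0} is not (pumping lemma).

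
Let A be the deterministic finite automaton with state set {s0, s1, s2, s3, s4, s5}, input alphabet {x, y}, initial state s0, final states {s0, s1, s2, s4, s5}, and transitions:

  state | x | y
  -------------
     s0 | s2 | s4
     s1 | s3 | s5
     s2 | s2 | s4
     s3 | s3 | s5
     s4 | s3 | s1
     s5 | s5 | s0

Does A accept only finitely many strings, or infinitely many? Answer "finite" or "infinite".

State s2 is reachable from the start and can reach an accepting state, and it lies on the cycle s2 → s2.
Traversing that cycle any number of times yields accepted strings of unbounded length, so the language is infinite.

infinite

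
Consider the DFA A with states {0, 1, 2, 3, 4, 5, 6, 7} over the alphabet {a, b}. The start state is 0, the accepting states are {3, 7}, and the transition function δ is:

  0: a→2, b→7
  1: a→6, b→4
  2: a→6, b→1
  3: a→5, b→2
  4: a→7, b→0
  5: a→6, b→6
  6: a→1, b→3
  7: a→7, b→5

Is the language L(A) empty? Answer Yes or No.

No

The string b is accepted: the run 0 → 7 ends in the accepting state 7.
Since at least one string is accepted, L(A) is not empty.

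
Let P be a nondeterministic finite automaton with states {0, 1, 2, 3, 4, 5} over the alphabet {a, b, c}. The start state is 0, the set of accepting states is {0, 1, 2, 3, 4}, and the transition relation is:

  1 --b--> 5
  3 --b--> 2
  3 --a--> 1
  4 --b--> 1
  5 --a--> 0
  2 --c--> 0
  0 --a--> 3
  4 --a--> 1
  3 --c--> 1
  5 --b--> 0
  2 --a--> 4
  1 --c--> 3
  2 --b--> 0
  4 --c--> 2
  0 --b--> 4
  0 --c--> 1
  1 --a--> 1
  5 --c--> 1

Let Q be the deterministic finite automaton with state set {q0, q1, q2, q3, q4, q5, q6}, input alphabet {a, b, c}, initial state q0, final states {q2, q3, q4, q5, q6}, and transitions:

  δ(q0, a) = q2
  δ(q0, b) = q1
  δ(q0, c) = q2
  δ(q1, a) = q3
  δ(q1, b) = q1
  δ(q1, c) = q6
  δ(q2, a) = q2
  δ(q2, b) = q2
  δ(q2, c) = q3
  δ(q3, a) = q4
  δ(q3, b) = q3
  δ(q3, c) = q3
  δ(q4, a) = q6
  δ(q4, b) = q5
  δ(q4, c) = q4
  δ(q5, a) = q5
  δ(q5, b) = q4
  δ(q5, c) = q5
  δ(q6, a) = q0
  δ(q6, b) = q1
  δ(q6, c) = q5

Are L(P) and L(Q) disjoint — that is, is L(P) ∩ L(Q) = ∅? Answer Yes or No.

The string a is accepted by both P and Q.
Hence L(P) ∩ L(Q) ≠ ∅.

No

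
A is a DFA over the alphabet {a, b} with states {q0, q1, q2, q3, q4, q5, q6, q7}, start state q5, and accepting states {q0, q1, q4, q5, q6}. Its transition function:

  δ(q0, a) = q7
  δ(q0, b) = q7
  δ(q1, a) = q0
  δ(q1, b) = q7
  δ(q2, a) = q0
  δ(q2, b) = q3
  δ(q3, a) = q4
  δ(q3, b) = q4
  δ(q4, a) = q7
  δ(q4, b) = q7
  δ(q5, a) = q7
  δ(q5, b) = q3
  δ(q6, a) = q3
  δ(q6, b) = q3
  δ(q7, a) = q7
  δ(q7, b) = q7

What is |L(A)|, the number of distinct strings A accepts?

3

The useful subgraph on states {q3, q4, q5} is acyclic, so L(A) is finite; the longest accepting path visits 3 useful states, giving maximum string length 2.
Counting accepting paths from q5 by length: 1 of length 0, 2 of length 2. Total 3.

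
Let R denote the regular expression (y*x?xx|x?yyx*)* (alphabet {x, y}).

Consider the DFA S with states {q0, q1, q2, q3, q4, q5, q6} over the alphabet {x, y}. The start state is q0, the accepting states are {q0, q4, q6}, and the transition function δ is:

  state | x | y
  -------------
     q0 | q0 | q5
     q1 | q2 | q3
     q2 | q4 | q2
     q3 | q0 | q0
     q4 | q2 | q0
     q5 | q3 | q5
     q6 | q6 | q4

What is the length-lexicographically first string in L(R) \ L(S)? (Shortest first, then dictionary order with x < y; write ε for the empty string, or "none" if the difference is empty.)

yy

The string yy is accepted by R but not by S.
No shorter string lies in the difference, and yy is the lexicographically first length-2 string in L(R) \ L(S).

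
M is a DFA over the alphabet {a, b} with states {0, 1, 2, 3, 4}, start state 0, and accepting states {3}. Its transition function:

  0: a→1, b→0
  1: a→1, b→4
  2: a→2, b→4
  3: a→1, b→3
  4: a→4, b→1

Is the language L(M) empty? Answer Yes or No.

The states reachable from the start state are {0, 1, 4}.
None of the accepting states {3} is reachable, so no string is accepted and L(M) = ∅.

Yes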